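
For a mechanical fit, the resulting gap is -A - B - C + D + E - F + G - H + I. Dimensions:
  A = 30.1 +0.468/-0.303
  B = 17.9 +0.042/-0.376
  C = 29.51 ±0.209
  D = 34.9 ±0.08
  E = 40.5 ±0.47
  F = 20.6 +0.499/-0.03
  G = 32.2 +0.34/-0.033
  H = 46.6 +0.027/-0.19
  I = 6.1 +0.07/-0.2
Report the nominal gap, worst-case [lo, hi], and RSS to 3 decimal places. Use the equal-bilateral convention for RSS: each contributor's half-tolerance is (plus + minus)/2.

nominal=-31.010 wc=[-33.038,-28.942] rss=0.773

Stack each dimension's contribution:
  -A: nom -30.100 → Σnom=-30.100; wc +0.303/-0.468 → slack +0.303/-0.468; half-tol=0.386, Σhalf²=0.148610
  -B: nom -17.900 → Σnom=-48.000; wc +0.376/-0.042 → slack +0.679/-0.510; half-tol=0.209, Σhalf²=0.192291
  -C: nom -29.510 → Σnom=-77.510; wc +0.209/-0.209 → slack +0.888/-0.719; half-tol=0.209, Σhalf²=0.235972
  +D: nom +34.900 → Σnom=-42.610; wc +0.080/-0.080 → slack +0.968/-0.799; half-tol=0.080, Σhalf²=0.242372
  +E: nom +40.500 → Σnom=-2.110; wc +0.470/-0.470 → slack +1.438/-1.269; half-tol=0.470, Σhalf²=0.463272
  -F: nom -20.600 → Σnom=-22.710; wc +0.030/-0.499 → slack +1.468/-1.768; half-tol=0.265, Σhalf²=0.533232
  +G: nom +32.200 → Σnom=9.490; wc +0.340/-0.033 → slack +1.808/-1.801; half-tol=0.186, Σhalf²=0.568015
  -H: nom -46.600 → Σnom=-37.110; wc +0.190/-0.027 → slack +1.998/-1.828; half-tol=0.108, Σhalf²=0.579787
  +I: nom +6.100 → Σnom=-31.010; wc +0.070/-0.200 → slack +2.068/-2.028; half-tol=0.135, Σhalf²=0.598012
Nominal = -31.010. Worst-case = [-31.010 - 2.028, -31.010 + 2.068] = [-33.038, -28.942]. RSS = √0.598012 = 0.773.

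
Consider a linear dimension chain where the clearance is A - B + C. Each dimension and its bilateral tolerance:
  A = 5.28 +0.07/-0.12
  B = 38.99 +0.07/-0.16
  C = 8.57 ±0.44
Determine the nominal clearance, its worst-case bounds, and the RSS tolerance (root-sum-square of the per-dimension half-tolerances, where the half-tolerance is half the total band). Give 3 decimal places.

nominal=-25.140 wc=[-25.770,-24.470] rss=0.465

Stack each dimension's contribution:
  +A: nom +5.280 → Σnom=5.280; wc +0.070/-0.120 → slack +0.070/-0.120; half-tol=0.095, Σhalf²=0.009025
  -B: nom -38.990 → Σnom=-33.710; wc +0.160/-0.070 → slack +0.230/-0.190; half-tol=0.115, Σhalf²=0.022250
  +C: nom +8.570 → Σnom=-25.140; wc +0.440/-0.440 → slack +0.670/-0.630; half-tol=0.440, Σhalf²=0.215850
Nominal = -25.140. Worst-case = [-25.140 - 0.630, -25.140 + 0.670] = [-25.770, -24.470]. RSS = √0.215850 = 0.465.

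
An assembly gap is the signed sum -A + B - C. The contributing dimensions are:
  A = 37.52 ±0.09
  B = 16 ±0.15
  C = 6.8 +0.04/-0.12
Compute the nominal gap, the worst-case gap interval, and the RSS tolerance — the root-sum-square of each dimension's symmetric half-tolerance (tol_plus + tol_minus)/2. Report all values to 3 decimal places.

Stack each dimension's contribution:
  -A: nom -37.520 → Σnom=-37.520; wc +0.090/-0.090 → slack +0.090/-0.090; half-tol=0.090, Σhalf²=0.008100
  +B: nom +16.000 → Σnom=-21.520; wc +0.150/-0.150 → slack +0.240/-0.240; half-tol=0.150, Σhalf²=0.030600
  -C: nom -6.800 → Σnom=-28.320; wc +0.120/-0.040 → slack +0.360/-0.280; half-tol=0.080, Σhalf²=0.037000
Nominal = -28.320. Worst-case = [-28.320 - 0.280, -28.320 + 0.360] = [-28.600, -27.960]. RSS = √0.037000 = 0.192.

nominal=-28.320 wc=[-28.600,-27.960] rss=0.192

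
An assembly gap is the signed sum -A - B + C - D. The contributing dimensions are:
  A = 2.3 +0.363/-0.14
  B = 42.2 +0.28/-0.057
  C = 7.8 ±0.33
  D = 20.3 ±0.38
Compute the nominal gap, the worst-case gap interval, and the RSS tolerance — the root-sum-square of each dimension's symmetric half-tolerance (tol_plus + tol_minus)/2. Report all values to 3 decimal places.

nominal=-57.000 wc=[-58.353,-56.093] rss=0.587

Stack each dimension's contribution:
  -A: nom -2.300 → Σnom=-2.300; wc +0.140/-0.363 → slack +0.140/-0.363; half-tol=0.252, Σhalf²=0.063252
  -B: nom -42.200 → Σnom=-44.500; wc +0.057/-0.280 → slack +0.197/-0.643; half-tol=0.169, Σhalf²=0.091645
  +C: nom +7.800 → Σnom=-36.700; wc +0.330/-0.330 → slack +0.527/-0.973; half-tol=0.330, Σhalf²=0.200545
  -D: nom -20.300 → Σnom=-57.000; wc +0.380/-0.380 → slack +0.907/-1.353; half-tol=0.380, Σhalf²=0.344944
Nominal = -57.000. Worst-case = [-57.000 - 1.353, -57.000 + 0.907] = [-58.353, -56.093]. RSS = √0.344944 = 0.587.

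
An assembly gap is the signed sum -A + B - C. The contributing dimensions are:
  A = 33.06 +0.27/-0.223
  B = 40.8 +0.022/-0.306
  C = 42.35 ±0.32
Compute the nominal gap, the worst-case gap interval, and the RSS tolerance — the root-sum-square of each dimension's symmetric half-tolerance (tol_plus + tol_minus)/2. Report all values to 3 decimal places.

Stack each dimension's contribution:
  -A: nom -33.060 → Σnom=-33.060; wc +0.223/-0.270 → slack +0.223/-0.270; half-tol=0.246, Σhalf²=0.060762
  +B: nom +40.800 → Σnom=7.740; wc +0.022/-0.306 → slack +0.245/-0.576; half-tol=0.164, Σhalf²=0.087658
  -C: nom -42.350 → Σnom=-34.610; wc +0.320/-0.320 → slack +0.565/-0.896; half-tol=0.320, Σhalf²=0.190058
Nominal = -34.610. Worst-case = [-34.610 - 0.896, -34.610 + 0.565] = [-35.506, -34.045]. RSS = √0.190058 = 0.436.

nominal=-34.610 wc=[-35.506,-34.045] rss=0.436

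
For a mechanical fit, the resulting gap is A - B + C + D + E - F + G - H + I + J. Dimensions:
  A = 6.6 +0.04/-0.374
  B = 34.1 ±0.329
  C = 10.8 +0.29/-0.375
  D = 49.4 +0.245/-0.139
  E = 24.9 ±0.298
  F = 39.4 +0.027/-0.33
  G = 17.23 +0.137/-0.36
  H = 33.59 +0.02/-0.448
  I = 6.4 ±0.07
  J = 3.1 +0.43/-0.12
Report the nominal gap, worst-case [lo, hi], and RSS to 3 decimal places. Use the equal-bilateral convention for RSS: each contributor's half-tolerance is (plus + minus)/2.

Stack each dimension's contribution:
  +A: nom +6.600 → Σnom=6.600; wc +0.040/-0.374 → slack +0.040/-0.374; half-tol=0.207, Σhalf²=0.042849
  -B: nom -34.100 → Σnom=-27.500; wc +0.329/-0.329 → slack +0.369/-0.703; half-tol=0.329, Σhalf²=0.151090
  +C: nom +10.800 → Σnom=-16.700; wc +0.290/-0.375 → slack +0.659/-1.078; half-tol=0.333, Σhalf²=0.261646
  +D: nom +49.400 → Σnom=32.700; wc +0.245/-0.139 → slack +0.904/-1.217; half-tol=0.192, Σhalf²=0.298510
  +E: nom +24.900 → Σnom=57.600; wc +0.298/-0.298 → slack +1.202/-1.515; half-tol=0.298, Σhalf²=0.387314
  -F: nom -39.400 → Σnom=18.200; wc +0.330/-0.027 → slack +1.532/-1.542; half-tol=0.179, Σhalf²=0.419177
  +G: nom +17.230 → Σnom=35.430; wc +0.137/-0.360 → slack +1.669/-1.902; half-tol=0.248, Σhalf²=0.480929
  -H: nom -33.590 → Σnom=1.840; wc +0.448/-0.020 → slack +2.117/-1.922; half-tol=0.234, Σhalf²=0.535685
  +I: nom +6.400 → Σnom=8.240; wc +0.070/-0.070 → slack +2.187/-1.992; half-tol=0.070, Σhalf²=0.540585
  +J: nom +3.100 → Σnom=11.340; wc +0.430/-0.120 → slack +2.617/-2.112; half-tol=0.275, Σhalf²=0.616210
Nominal = 11.340. Worst-case = [11.340 - 2.112, 11.340 + 2.617] = [9.228, 13.957]. RSS = √0.616210 = 0.785.

nominal=11.340 wc=[9.228,13.957] rss=0.785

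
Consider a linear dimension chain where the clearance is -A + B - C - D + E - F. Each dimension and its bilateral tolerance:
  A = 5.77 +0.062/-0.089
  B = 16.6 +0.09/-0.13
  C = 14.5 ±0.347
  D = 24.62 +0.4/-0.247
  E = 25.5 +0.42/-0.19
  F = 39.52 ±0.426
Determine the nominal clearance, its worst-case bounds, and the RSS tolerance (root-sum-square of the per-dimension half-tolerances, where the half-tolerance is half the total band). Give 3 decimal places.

nominal=-42.310 wc=[-43.865,-40.691] rss=0.719

Stack each dimension's contribution:
  -A: nom -5.770 → Σnom=-5.770; wc +0.089/-0.062 → slack +0.089/-0.062; half-tol=0.075, Σhalf²=0.005700
  +B: nom +16.600 → Σnom=10.830; wc +0.090/-0.130 → slack +0.179/-0.192; half-tol=0.110, Σhalf²=0.017800
  -C: nom -14.500 → Σnom=-3.670; wc +0.347/-0.347 → slack +0.526/-0.539; half-tol=0.347, Σhalf²=0.138209
  -D: nom -24.620 → Σnom=-28.290; wc +0.247/-0.400 → slack +0.773/-0.939; half-tol=0.324, Σhalf²=0.242861
  +E: nom +25.500 → Σnom=-2.790; wc +0.420/-0.190 → slack +1.193/-1.129; half-tol=0.305, Σhalf²=0.335886
  -F: nom -39.520 → Σnom=-42.310; wc +0.426/-0.426 → slack +1.619/-1.555; half-tol=0.426, Σhalf²=0.517362
Nominal = -42.310. Worst-case = [-42.310 - 1.555, -42.310 + 1.619] = [-43.865, -40.691]. RSS = √0.517362 = 0.719.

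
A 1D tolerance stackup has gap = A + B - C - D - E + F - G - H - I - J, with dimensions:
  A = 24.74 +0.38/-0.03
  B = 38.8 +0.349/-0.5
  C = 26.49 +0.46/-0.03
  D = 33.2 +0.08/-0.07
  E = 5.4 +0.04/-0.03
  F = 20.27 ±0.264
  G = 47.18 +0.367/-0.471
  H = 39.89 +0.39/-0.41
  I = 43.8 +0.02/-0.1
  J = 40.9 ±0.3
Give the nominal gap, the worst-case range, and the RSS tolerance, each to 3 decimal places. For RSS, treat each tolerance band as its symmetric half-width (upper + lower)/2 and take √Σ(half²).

Stack each dimension's contribution:
  +A: nom +24.740 → Σnom=24.740; wc +0.380/-0.030 → slack +0.380/-0.030; half-tol=0.205, Σhalf²=0.042025
  +B: nom +38.800 → Σnom=63.540; wc +0.349/-0.500 → slack +0.729/-0.530; half-tol=0.424, Σhalf²=0.222225
  -C: nom -26.490 → Σnom=37.050; wc +0.030/-0.460 → slack +0.759/-0.990; half-tol=0.245, Σhalf²=0.282250
  -D: nom -33.200 → Σnom=3.850; wc +0.070/-0.080 → slack +0.829/-1.070; half-tol=0.075, Σhalf²=0.287875
  -E: nom -5.400 → Σnom=-1.550; wc +0.030/-0.040 → slack +0.859/-1.110; half-tol=0.035, Σhalf²=0.289100
  +F: nom +20.270 → Σnom=18.720; wc +0.264/-0.264 → slack +1.123/-1.374; half-tol=0.264, Σhalf²=0.358796
  -G: nom -47.180 → Σnom=-28.460; wc +0.471/-0.367 → slack +1.594/-1.741; half-tol=0.419, Σhalf²=0.534357
  -H: nom -39.890 → Σnom=-68.350; wc +0.410/-0.390 → slack +2.004/-2.131; half-tol=0.400, Σhalf²=0.694357
  -I: nom -43.800 → Σnom=-112.150; wc +0.100/-0.020 → slack +2.104/-2.151; half-tol=0.060, Σhalf²=0.697957
  -J: nom -40.900 → Σnom=-153.050; wc +0.300/-0.300 → slack +2.404/-2.451; half-tol=0.300, Σhalf²=0.787957
Nominal = -153.050. Worst-case = [-153.050 - 2.451, -153.050 + 2.404] = [-155.501, -150.646]. RSS = √0.787957 = 0.888.

nominal=-153.050 wc=[-155.501,-150.646] rss=0.888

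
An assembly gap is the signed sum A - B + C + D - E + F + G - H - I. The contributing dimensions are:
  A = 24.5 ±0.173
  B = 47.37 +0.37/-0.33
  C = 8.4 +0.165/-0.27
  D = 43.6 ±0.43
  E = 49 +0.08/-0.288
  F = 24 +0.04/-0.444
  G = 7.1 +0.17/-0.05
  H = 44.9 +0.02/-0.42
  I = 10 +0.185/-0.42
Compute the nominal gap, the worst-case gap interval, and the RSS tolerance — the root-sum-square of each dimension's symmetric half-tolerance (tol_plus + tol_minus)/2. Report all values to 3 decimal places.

Stack each dimension's contribution:
  +A: nom +24.500 → Σnom=24.500; wc +0.173/-0.173 → slack +0.173/-0.173; half-tol=0.173, Σhalf²=0.029929
  -B: nom -47.370 → Σnom=-22.870; wc +0.330/-0.370 → slack +0.503/-0.543; half-tol=0.350, Σhalf²=0.152429
  +C: nom +8.400 → Σnom=-14.470; wc +0.165/-0.270 → slack +0.668/-0.813; half-tol=0.218, Σhalf²=0.199735
  +D: nom +43.600 → Σnom=29.130; wc +0.430/-0.430 → slack +1.098/-1.243; half-tol=0.430, Σhalf²=0.384635
  -E: nom -49.000 → Σnom=-19.870; wc +0.288/-0.080 → slack +1.386/-1.323; half-tol=0.184, Σhalf²=0.418491
  +F: nom +24.000 → Σnom=4.130; wc +0.040/-0.444 → slack +1.426/-1.767; half-tol=0.242, Σhalf²=0.477055
  +G: nom +7.100 → Σnom=11.230; wc +0.170/-0.050 → slack +1.596/-1.817; half-tol=0.110, Σhalf²=0.489155
  -H: nom -44.900 → Σnom=-33.670; wc +0.420/-0.020 → slack +2.016/-1.837; half-tol=0.220, Σhalf²=0.537555
  -I: nom -10.000 → Σnom=-43.670; wc +0.420/-0.185 → slack +2.436/-2.022; half-tol=0.302, Σhalf²=0.629062
Nominal = -43.670. Worst-case = [-43.670 - 2.022, -43.670 + 2.436] = [-45.692, -41.234]. RSS = √0.629062 = 0.793.

nominal=-43.670 wc=[-45.692,-41.234] rss=0.793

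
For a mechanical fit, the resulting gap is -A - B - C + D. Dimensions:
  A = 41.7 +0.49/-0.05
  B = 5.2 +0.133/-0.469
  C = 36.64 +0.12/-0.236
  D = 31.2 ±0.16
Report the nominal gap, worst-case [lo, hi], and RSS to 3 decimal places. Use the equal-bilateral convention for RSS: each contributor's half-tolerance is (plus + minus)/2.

Stack each dimension's contribution:
  -A: nom -41.700 → Σnom=-41.700; wc +0.050/-0.490 → slack +0.050/-0.490; half-tol=0.270, Σhalf²=0.072900
  -B: nom -5.200 → Σnom=-46.900; wc +0.469/-0.133 → slack +0.519/-0.623; half-tol=0.301, Σhalf²=0.163501
  -C: nom -36.640 → Σnom=-83.540; wc +0.236/-0.120 → slack +0.755/-0.743; half-tol=0.178, Σhalf²=0.195185
  +D: nom +31.200 → Σnom=-52.340; wc +0.160/-0.160 → slack +0.915/-0.903; half-tol=0.160, Σhalf²=0.220785
Nominal = -52.340. Worst-case = [-52.340 - 0.903, -52.340 + 0.915] = [-53.243, -51.425]. RSS = √0.220785 = 0.470.

nominal=-52.340 wc=[-53.243,-51.425] rss=0.470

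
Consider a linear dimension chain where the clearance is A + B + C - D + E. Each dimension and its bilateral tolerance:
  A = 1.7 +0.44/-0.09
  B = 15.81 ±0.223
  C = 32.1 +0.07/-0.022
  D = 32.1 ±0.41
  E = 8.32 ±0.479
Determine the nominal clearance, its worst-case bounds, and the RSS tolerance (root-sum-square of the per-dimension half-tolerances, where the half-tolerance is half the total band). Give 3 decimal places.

Stack each dimension's contribution:
  +A: nom +1.700 → Σnom=1.700; wc +0.440/-0.090 → slack +0.440/-0.090; half-tol=0.265, Σhalf²=0.070225
  +B: nom +15.810 → Σnom=17.510; wc +0.223/-0.223 → slack +0.663/-0.313; half-tol=0.223, Σhalf²=0.119954
  +C: nom +32.100 → Σnom=49.610; wc +0.070/-0.022 → slack +0.733/-0.335; half-tol=0.046, Σhalf²=0.122070
  -D: nom -32.100 → Σnom=17.510; wc +0.410/-0.410 → slack +1.143/-0.745; half-tol=0.410, Σhalf²=0.290170
  +E: nom +8.320 → Σnom=25.830; wc +0.479/-0.479 → slack +1.622/-1.224; half-tol=0.479, Σhalf²=0.519611
Nominal = 25.830. Worst-case = [25.830 - 1.224, 25.830 + 1.622] = [24.606, 27.452]. RSS = √0.519611 = 0.721.

nominal=25.830 wc=[24.606,27.452] rss=0.721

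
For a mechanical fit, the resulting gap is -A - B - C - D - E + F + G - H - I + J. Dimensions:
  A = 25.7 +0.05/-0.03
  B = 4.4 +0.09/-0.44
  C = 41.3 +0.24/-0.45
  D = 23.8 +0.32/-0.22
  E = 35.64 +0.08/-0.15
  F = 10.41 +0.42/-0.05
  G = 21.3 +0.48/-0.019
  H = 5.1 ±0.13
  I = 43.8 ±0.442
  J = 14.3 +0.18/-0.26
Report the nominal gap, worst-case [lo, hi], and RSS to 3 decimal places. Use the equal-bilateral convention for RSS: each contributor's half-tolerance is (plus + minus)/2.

Stack each dimension's contribution:
  -A: nom -25.700 → Σnom=-25.700; wc +0.030/-0.050 → slack +0.030/-0.050; half-tol=0.040, Σhalf²=0.001600
  -B: nom -4.400 → Σnom=-30.100; wc +0.440/-0.090 → slack +0.470/-0.140; half-tol=0.265, Σhalf²=0.071825
  -C: nom -41.300 → Σnom=-71.400; wc +0.450/-0.240 → slack +0.920/-0.380; half-tol=0.345, Σhalf²=0.190850
  -D: nom -23.800 → Σnom=-95.200; wc +0.220/-0.320 → slack +1.140/-0.700; half-tol=0.270, Σhalf²=0.263750
  -E: nom -35.640 → Σnom=-130.840; wc +0.150/-0.080 → slack +1.290/-0.780; half-tol=0.115, Σhalf²=0.276975
  +F: nom +10.410 → Σnom=-120.430; wc +0.420/-0.050 → slack +1.710/-0.830; half-tol=0.235, Σhalf²=0.332200
  +G: nom +21.300 → Σnom=-99.130; wc +0.480/-0.019 → slack +2.190/-0.849; half-tol=0.249, Σhalf²=0.394450
  -H: nom -5.100 → Σnom=-104.230; wc +0.130/-0.130 → slack +2.320/-0.979; half-tol=0.130, Σhalf²=0.411350
  -I: nom -43.800 → Σnom=-148.030; wc +0.442/-0.442 → slack +2.762/-1.421; half-tol=0.442, Σhalf²=0.606714
  +J: nom +14.300 → Σnom=-133.730; wc +0.180/-0.260 → slack +2.942/-1.681; half-tol=0.220, Σhalf²=0.655114
Nominal = -133.730. Worst-case = [-133.730 - 1.681, -133.730 + 2.942] = [-135.411, -130.788]. RSS = √0.655114 = 0.809.

nominal=-133.730 wc=[-135.411,-130.788] rss=0.809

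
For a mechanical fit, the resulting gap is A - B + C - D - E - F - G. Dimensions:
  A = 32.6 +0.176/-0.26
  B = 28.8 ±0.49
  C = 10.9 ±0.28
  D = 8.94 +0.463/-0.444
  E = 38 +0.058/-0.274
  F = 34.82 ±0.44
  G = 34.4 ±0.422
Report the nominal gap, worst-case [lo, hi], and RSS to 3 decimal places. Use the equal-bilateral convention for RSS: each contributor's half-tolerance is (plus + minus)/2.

Stack each dimension's contribution:
  +A: nom +32.600 → Σnom=32.600; wc +0.176/-0.260 → slack +0.176/-0.260; half-tol=0.218, Σhalf²=0.047524
  -B: nom -28.800 → Σnom=3.800; wc +0.490/-0.490 → slack +0.666/-0.750; half-tol=0.490, Σhalf²=0.287624
  +C: nom +10.900 → Σnom=14.700; wc +0.280/-0.280 → slack +0.946/-1.030; half-tol=0.280, Σhalf²=0.366024
  -D: nom -8.940 → Σnom=5.760; wc +0.444/-0.463 → slack +1.390/-1.493; half-tol=0.454, Σhalf²=0.571686
  -E: nom -38.000 → Σnom=-32.240; wc +0.274/-0.058 → slack +1.664/-1.551; half-tol=0.166, Σhalf²=0.599242
  -F: nom -34.820 → Σnom=-67.060; wc +0.440/-0.440 → slack +2.104/-1.991; half-tol=0.440, Σhalf²=0.792842
  -G: nom -34.400 → Σnom=-101.460; wc +0.422/-0.422 → slack +2.526/-2.413; half-tol=0.422, Σhalf²=0.970926
Nominal = -101.460. Worst-case = [-101.460 - 2.413, -101.460 + 2.526] = [-103.873, -98.934]. RSS = √0.970926 = 0.985.

nominal=-101.460 wc=[-103.873,-98.934] rss=0.985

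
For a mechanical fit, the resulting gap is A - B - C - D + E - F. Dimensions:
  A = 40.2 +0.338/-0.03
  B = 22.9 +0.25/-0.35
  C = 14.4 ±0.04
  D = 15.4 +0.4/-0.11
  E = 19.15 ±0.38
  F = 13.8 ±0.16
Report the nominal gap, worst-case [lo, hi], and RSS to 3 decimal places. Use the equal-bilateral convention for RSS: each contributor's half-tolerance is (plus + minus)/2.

nominal=-7.150 wc=[-8.410,-5.772] rss=0.600

Stack each dimension's contribution:
  +A: nom +40.200 → Σnom=40.200; wc +0.338/-0.030 → slack +0.338/-0.030; half-tol=0.184, Σhalf²=0.033856
  -B: nom -22.900 → Σnom=17.300; wc +0.350/-0.250 → slack +0.688/-0.280; half-tol=0.300, Σhalf²=0.123856
  -C: nom -14.400 → Σnom=2.900; wc +0.040/-0.040 → slack +0.728/-0.320; half-tol=0.040, Σhalf²=0.125456
  -D: nom -15.400 → Σnom=-12.500; wc +0.110/-0.400 → slack +0.838/-0.720; half-tol=0.255, Σhalf²=0.190481
  +E: nom +19.150 → Σnom=6.650; wc +0.380/-0.380 → slack +1.218/-1.100; half-tol=0.380, Σhalf²=0.334881
  -F: nom -13.800 → Σnom=-7.150; wc +0.160/-0.160 → slack +1.378/-1.260; half-tol=0.160, Σhalf²=0.360481
Nominal = -7.150. Worst-case = [-7.150 - 1.260, -7.150 + 1.378] = [-8.410, -5.772]. RSS = √0.360481 = 0.600.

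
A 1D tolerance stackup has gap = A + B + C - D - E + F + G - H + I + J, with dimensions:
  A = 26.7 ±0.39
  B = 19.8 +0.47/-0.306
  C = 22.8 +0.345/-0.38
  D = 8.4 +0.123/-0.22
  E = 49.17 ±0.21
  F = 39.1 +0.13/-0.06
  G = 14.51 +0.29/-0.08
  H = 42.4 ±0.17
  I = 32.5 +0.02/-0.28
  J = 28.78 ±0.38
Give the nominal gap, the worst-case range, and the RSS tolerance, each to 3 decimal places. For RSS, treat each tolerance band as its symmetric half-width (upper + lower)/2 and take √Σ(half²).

nominal=84.220 wc=[81.841,86.845] rss=0.864

Stack each dimension's contribution:
  +A: nom +26.700 → Σnom=26.700; wc +0.390/-0.390 → slack +0.390/-0.390; half-tol=0.390, Σhalf²=0.152100
  +B: nom +19.800 → Σnom=46.500; wc +0.470/-0.306 → slack +0.860/-0.696; half-tol=0.388, Σhalf²=0.302644
  +C: nom +22.800 → Σnom=69.300; wc +0.345/-0.380 → slack +1.205/-1.076; half-tol=0.362, Σhalf²=0.434050
  -D: nom -8.400 → Σnom=60.900; wc +0.220/-0.123 → slack +1.425/-1.199; half-tol=0.171, Σhalf²=0.463462
  -E: nom -49.170 → Σnom=11.730; wc +0.210/-0.210 → slack +1.635/-1.409; half-tol=0.210, Σhalf²=0.507563
  +F: nom +39.100 → Σnom=50.830; wc +0.130/-0.060 → slack +1.765/-1.469; half-tol=0.095, Σhalf²=0.516587
  +G: nom +14.510 → Σnom=65.340; wc +0.290/-0.080 → slack +2.055/-1.549; half-tol=0.185, Σhalf²=0.550812
  -H: nom -42.400 → Σnom=22.940; wc +0.170/-0.170 → slack +2.225/-1.719; half-tol=0.170, Σhalf²=0.579712
  +I: nom +32.500 → Σnom=55.440; wc +0.020/-0.280 → slack +2.245/-1.999; half-tol=0.150, Σhalf²=0.602212
  +J: nom +28.780 → Σnom=84.220; wc +0.380/-0.380 → slack +2.625/-2.379; half-tol=0.380, Σhalf²=0.746612
Nominal = 84.220. Worst-case = [84.220 - 2.379, 84.220 + 2.625] = [81.841, 86.845]. RSS = √0.746612 = 0.864.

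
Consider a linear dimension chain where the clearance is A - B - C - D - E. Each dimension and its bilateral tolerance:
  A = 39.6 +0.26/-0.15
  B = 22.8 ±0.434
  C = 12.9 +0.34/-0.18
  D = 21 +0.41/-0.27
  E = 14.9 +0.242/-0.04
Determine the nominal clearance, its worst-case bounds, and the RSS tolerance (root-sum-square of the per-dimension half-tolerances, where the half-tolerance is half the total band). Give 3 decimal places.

nominal=-32.000 wc=[-33.576,-30.816] rss=0.658

Stack each dimension's contribution:
  +A: nom +39.600 → Σnom=39.600; wc +0.260/-0.150 → slack +0.260/-0.150; half-tol=0.205, Σhalf²=0.042025
  -B: nom -22.800 → Σnom=16.800; wc +0.434/-0.434 → slack +0.694/-0.584; half-tol=0.434, Σhalf²=0.230381
  -C: nom -12.900 → Σnom=3.900; wc +0.180/-0.340 → slack +0.874/-0.924; half-tol=0.260, Σhalf²=0.297981
  -D: nom -21.000 → Σnom=-17.100; wc +0.270/-0.410 → slack +1.144/-1.334; half-tol=0.340, Σhalf²=0.413581
  -E: nom -14.900 → Σnom=-32.000; wc +0.040/-0.242 → slack +1.184/-1.576; half-tol=0.141, Σhalf²=0.433462
Nominal = -32.000. Worst-case = [-32.000 - 1.576, -32.000 + 1.184] = [-33.576, -30.816]. RSS = √0.433462 = 0.658.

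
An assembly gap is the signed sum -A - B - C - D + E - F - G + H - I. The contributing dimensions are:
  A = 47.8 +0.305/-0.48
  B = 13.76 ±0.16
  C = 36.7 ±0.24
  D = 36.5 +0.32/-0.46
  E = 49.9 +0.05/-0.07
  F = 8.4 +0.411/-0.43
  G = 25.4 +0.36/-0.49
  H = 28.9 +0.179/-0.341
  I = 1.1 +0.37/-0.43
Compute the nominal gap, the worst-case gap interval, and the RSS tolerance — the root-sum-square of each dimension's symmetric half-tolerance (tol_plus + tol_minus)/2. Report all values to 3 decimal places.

nominal=-90.860 wc=[-93.437,-87.941] rss=0.989

Stack each dimension's contribution:
  -A: nom -47.800 → Σnom=-47.800; wc +0.480/-0.305 → slack +0.480/-0.305; half-tol=0.392, Σhalf²=0.154056
  -B: nom -13.760 → Σnom=-61.560; wc +0.160/-0.160 → slack +0.640/-0.465; half-tol=0.160, Σhalf²=0.179656
  -C: nom -36.700 → Σnom=-98.260; wc +0.240/-0.240 → slack +0.880/-0.705; half-tol=0.240, Σhalf²=0.237256
  -D: nom -36.500 → Σnom=-134.760; wc +0.460/-0.320 → slack +1.340/-1.025; half-tol=0.390, Σhalf²=0.389356
  +E: nom +49.900 → Σnom=-84.860; wc +0.050/-0.070 → slack +1.390/-1.095; half-tol=0.060, Σhalf²=0.392956
  -F: nom -8.400 → Σnom=-93.260; wc +0.430/-0.411 → slack +1.820/-1.506; half-tol=0.420, Σhalf²=0.569777
  -G: nom -25.400 → Σnom=-118.660; wc +0.490/-0.360 → slack +2.310/-1.866; half-tol=0.425, Σhalf²=0.750401
  +H: nom +28.900 → Σnom=-89.760; wc +0.179/-0.341 → slack +2.489/-2.207; half-tol=0.260, Σhalf²=0.818001
  -I: nom -1.100 → Σnom=-90.860; wc +0.430/-0.370 → slack +2.919/-2.577; half-tol=0.400, Σhalf²=0.978001
Nominal = -90.860. Worst-case = [-90.860 - 2.577, -90.860 + 2.919] = [-93.437, -87.941]. RSS = √0.978001 = 0.989.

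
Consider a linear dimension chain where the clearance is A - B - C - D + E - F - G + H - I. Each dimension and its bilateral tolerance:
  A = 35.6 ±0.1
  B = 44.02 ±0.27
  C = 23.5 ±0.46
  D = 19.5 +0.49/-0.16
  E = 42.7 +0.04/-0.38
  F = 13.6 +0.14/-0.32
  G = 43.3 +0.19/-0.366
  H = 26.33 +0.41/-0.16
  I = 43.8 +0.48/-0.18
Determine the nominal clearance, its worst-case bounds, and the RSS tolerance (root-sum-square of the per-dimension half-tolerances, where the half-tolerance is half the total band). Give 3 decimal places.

nominal=-83.090 wc=[-85.760,-80.784] rss=0.874

Stack each dimension's contribution:
  +A: nom +35.600 → Σnom=35.600; wc +0.100/-0.100 → slack +0.100/-0.100; half-tol=0.100, Σhalf²=0.010000
  -B: nom -44.020 → Σnom=-8.420; wc +0.270/-0.270 → slack +0.370/-0.370; half-tol=0.270, Σhalf²=0.082900
  -C: nom -23.500 → Σnom=-31.920; wc +0.460/-0.460 → slack +0.830/-0.830; half-tol=0.460, Σhalf²=0.294500
  -D: nom -19.500 → Σnom=-51.420; wc +0.160/-0.490 → slack +0.990/-1.320; half-tol=0.325, Σhalf²=0.400125
  +E: nom +42.700 → Σnom=-8.720; wc +0.040/-0.380 → slack +1.030/-1.700; half-tol=0.210, Σhalf²=0.444225
  -F: nom -13.600 → Σnom=-22.320; wc +0.320/-0.140 → slack +1.350/-1.840; half-tol=0.230, Σhalf²=0.497125
  -G: nom -43.300 → Σnom=-65.620; wc +0.366/-0.190 → slack +1.716/-2.030; half-tol=0.278, Σhalf²=0.574409
  +H: nom +26.330 → Σnom=-39.290; wc +0.410/-0.160 → slack +2.126/-2.190; half-tol=0.285, Σhalf²=0.655634
  -I: nom -43.800 → Σnom=-83.090; wc +0.180/-0.480 → slack +2.306/-2.670; half-tol=0.330, Σhalf²=0.764534
Nominal = -83.090. Worst-case = [-83.090 - 2.670, -83.090 + 2.306] = [-85.760, -80.784]. RSS = √0.764534 = 0.874.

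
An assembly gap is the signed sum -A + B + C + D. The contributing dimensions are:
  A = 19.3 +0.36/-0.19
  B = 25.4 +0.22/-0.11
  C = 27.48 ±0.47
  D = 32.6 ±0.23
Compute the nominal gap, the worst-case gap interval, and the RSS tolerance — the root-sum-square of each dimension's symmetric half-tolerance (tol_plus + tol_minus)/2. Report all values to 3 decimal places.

nominal=66.180 wc=[65.010,67.290] rss=0.614

Stack each dimension's contribution:
  -A: nom -19.300 → Σnom=-19.300; wc +0.190/-0.360 → slack +0.190/-0.360; half-tol=0.275, Σhalf²=0.075625
  +B: nom +25.400 → Σnom=6.100; wc +0.220/-0.110 → slack +0.410/-0.470; half-tol=0.165, Σhalf²=0.102850
  +C: nom +27.480 → Σnom=33.580; wc +0.470/-0.470 → slack +0.880/-0.940; half-tol=0.470, Σhalf²=0.323750
  +D: nom +32.600 → Σnom=66.180; wc +0.230/-0.230 → slack +1.110/-1.170; half-tol=0.230, Σhalf²=0.376650
Nominal = 66.180. Worst-case = [66.180 - 1.170, 66.180 + 1.110] = [65.010, 67.290]. RSS = √0.376650 = 0.614.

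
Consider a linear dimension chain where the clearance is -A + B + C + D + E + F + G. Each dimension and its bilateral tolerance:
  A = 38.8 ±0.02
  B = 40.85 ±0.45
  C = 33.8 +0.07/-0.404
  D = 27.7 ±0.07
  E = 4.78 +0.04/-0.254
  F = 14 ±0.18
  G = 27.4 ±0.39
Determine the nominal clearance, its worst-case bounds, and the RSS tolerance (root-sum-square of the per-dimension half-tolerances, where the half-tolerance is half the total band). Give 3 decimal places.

Stack each dimension's contribution:
  -A: nom -38.800 → Σnom=-38.800; wc +0.020/-0.020 → slack +0.020/-0.020; half-tol=0.020, Σhalf²=0.000400
  +B: nom +40.850 → Σnom=2.050; wc +0.450/-0.450 → slack +0.470/-0.470; half-tol=0.450, Σhalf²=0.202900
  +C: nom +33.800 → Σnom=35.850; wc +0.070/-0.404 → slack +0.540/-0.874; half-tol=0.237, Σhalf²=0.259069
  +D: nom +27.700 → Σnom=63.550; wc +0.070/-0.070 → slack +0.610/-0.944; half-tol=0.070, Σhalf²=0.263969
  +E: nom +4.780 → Σnom=68.330; wc +0.040/-0.254 → slack +0.650/-1.198; half-tol=0.147, Σhalf²=0.285578
  +F: nom +14.000 → Σnom=82.330; wc +0.180/-0.180 → slack +0.830/-1.378; half-tol=0.180, Σhalf²=0.317978
  +G: nom +27.400 → Σnom=109.730; wc +0.390/-0.390 → slack +1.220/-1.768; half-tol=0.390, Σhalf²=0.470078
Nominal = 109.730. Worst-case = [109.730 - 1.768, 109.730 + 1.220] = [107.962, 110.950]. RSS = √0.470078 = 0.686.

nominal=109.730 wc=[107.962,110.950] rss=0.686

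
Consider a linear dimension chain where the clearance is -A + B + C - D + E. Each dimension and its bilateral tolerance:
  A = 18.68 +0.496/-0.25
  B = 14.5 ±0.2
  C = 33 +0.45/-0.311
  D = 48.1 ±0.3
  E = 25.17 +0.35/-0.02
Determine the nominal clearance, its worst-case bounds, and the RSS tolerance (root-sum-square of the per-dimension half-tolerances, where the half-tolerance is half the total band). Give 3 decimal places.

nominal=5.890 wc=[4.563,7.440] rss=0.669

Stack each dimension's contribution:
  -A: nom -18.680 → Σnom=-18.680; wc +0.250/-0.496 → slack +0.250/-0.496; half-tol=0.373, Σhalf²=0.139129
  +B: nom +14.500 → Σnom=-4.180; wc +0.200/-0.200 → slack +0.450/-0.696; half-tol=0.200, Σhalf²=0.179129
  +C: nom +33.000 → Σnom=28.820; wc +0.450/-0.311 → slack +0.900/-1.007; half-tol=0.381, Σhalf²=0.323909
  -D: nom -48.100 → Σnom=-19.280; wc +0.300/-0.300 → slack +1.200/-1.307; half-tol=0.300, Σhalf²=0.413909
  +E: nom +25.170 → Σnom=5.890; wc +0.350/-0.020 → slack +1.550/-1.327; half-tol=0.185, Σhalf²=0.448134
Nominal = 5.890. Worst-case = [5.890 - 1.327, 5.890 + 1.550] = [4.563, 7.440]. RSS = √0.448134 = 0.669.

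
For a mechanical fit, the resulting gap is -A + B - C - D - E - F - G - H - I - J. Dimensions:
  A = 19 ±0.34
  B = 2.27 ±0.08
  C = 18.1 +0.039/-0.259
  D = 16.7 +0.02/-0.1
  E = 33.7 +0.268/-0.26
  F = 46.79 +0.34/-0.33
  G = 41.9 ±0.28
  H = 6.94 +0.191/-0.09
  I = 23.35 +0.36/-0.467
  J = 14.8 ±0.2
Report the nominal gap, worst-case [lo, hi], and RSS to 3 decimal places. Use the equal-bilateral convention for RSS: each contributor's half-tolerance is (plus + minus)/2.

nominal=-219.010 wc=[-221.128,-216.604] rss=0.799

Stack each dimension's contribution:
  -A: nom -19.000 → Σnom=-19.000; wc +0.340/-0.340 → slack +0.340/-0.340; half-tol=0.340, Σhalf²=0.115600
  +B: nom +2.270 → Σnom=-16.730; wc +0.080/-0.080 → slack +0.420/-0.420; half-tol=0.080, Σhalf²=0.122000
  -C: nom -18.100 → Σnom=-34.830; wc +0.259/-0.039 → slack +0.679/-0.459; half-tol=0.149, Σhalf²=0.144201
  -D: nom -16.700 → Σnom=-51.530; wc +0.100/-0.020 → slack +0.779/-0.479; half-tol=0.060, Σhalf²=0.147801
  -E: nom -33.700 → Σnom=-85.230; wc +0.260/-0.268 → slack +1.039/-0.747; half-tol=0.264, Σhalf²=0.217497
  -F: nom -46.790 → Σnom=-132.020; wc +0.330/-0.340 → slack +1.369/-1.087; half-tol=0.335, Σhalf²=0.329722
  -G: nom -41.900 → Σnom=-173.920; wc +0.280/-0.280 → slack +1.649/-1.367; half-tol=0.280, Σhalf²=0.408122
  -H: nom -6.940 → Σnom=-180.860; wc +0.090/-0.191 → slack +1.739/-1.558; half-tol=0.141, Σhalf²=0.427862
  -I: nom -23.350 → Σnom=-204.210; wc +0.467/-0.360 → slack +2.206/-1.918; half-tol=0.413, Σhalf²=0.598845
  -J: nom -14.800 → Σnom=-219.010; wc +0.200/-0.200 → slack +2.406/-2.118; half-tol=0.200, Σhalf²=0.638845
Nominal = -219.010. Worst-case = [-219.010 - 2.118, -219.010 + 2.406] = [-221.128, -216.604]. RSS = √0.638845 = 0.799.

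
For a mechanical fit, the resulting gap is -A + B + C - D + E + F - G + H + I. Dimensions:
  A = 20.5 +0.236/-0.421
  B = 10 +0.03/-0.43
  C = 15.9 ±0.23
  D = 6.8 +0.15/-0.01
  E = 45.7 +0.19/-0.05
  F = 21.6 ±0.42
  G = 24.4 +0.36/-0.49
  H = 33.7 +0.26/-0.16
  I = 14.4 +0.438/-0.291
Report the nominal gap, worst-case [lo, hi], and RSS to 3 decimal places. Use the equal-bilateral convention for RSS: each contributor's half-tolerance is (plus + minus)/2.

Stack each dimension's contribution:
  -A: nom -20.500 → Σnom=-20.500; wc +0.421/-0.236 → slack +0.421/-0.236; half-tol=0.329, Σhalf²=0.107912
  +B: nom +10.000 → Σnom=-10.500; wc +0.030/-0.430 → slack +0.451/-0.666; half-tol=0.230, Σhalf²=0.160812
  +C: nom +15.900 → Σnom=5.400; wc +0.230/-0.230 → slack +0.681/-0.896; half-tol=0.230, Σhalf²=0.213712
  -D: nom -6.800 → Σnom=-1.400; wc +0.010/-0.150 → slack +0.691/-1.046; half-tol=0.080, Σhalf²=0.220112
  +E: nom +45.700 → Σnom=44.300; wc +0.190/-0.050 → slack +0.881/-1.096; half-tol=0.120, Σhalf²=0.234512
  +F: nom +21.600 → Σnom=65.900; wc +0.420/-0.420 → slack +1.301/-1.516; half-tol=0.420, Σhalf²=0.410912
  -G: nom -24.400 → Σnom=41.500; wc +0.490/-0.360 → slack +1.791/-1.876; half-tol=0.425, Σhalf²=0.591537
  +H: nom +33.700 → Σnom=75.200; wc +0.260/-0.160 → slack +2.051/-2.036; half-tol=0.210, Σhalf²=0.635637
  +I: nom +14.400 → Σnom=89.600; wc +0.438/-0.291 → slack +2.489/-2.327; half-tol=0.364, Σhalf²=0.768498
Nominal = 89.600. Worst-case = [89.600 - 2.327, 89.600 + 2.489] = [87.273, 92.089]. RSS = √0.768498 = 0.877.

nominal=89.600 wc=[87.273,92.089] rss=0.877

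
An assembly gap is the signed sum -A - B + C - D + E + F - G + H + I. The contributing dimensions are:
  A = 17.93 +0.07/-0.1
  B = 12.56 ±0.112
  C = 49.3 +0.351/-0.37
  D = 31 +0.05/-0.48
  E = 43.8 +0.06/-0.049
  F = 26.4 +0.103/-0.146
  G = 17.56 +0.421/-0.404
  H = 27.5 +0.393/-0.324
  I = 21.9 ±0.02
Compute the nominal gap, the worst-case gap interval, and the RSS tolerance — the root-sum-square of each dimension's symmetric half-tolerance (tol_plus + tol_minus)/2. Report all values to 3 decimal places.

nominal=89.850 wc=[88.288,91.873] rss=0.733

Stack each dimension's contribution:
  -A: nom -17.930 → Σnom=-17.930; wc +0.100/-0.070 → slack +0.100/-0.070; half-tol=0.085, Σhalf²=0.007225
  -B: nom -12.560 → Σnom=-30.490; wc +0.112/-0.112 → slack +0.212/-0.182; half-tol=0.112, Σhalf²=0.019769
  +C: nom +49.300 → Σnom=18.810; wc +0.351/-0.370 → slack +0.563/-0.552; half-tol=0.360, Σhalf²=0.149729
  -D: nom -31.000 → Σnom=-12.190; wc +0.480/-0.050 → slack +1.043/-0.602; half-tol=0.265, Σhalf²=0.219954
  +E: nom +43.800 → Σnom=31.610; wc +0.060/-0.049 → slack +1.103/-0.651; half-tol=0.054, Σhalf²=0.222925
  +F: nom +26.400 → Σnom=58.010; wc +0.103/-0.146 → slack +1.206/-0.797; half-tol=0.124, Σhalf²=0.238425
  -G: nom -17.560 → Σnom=40.450; wc +0.404/-0.421 → slack +1.610/-1.218; half-tol=0.412, Σhalf²=0.408581
  +H: nom +27.500 → Σnom=67.950; wc +0.393/-0.324 → slack +2.003/-1.542; half-tol=0.359, Σhalf²=0.537103
  +I: nom +21.900 → Σnom=89.850; wc +0.020/-0.020 → slack +2.023/-1.562; half-tol=0.020, Σhalf²=0.537503
Nominal = 89.850. Worst-case = [89.850 - 1.562, 89.850 + 2.023] = [88.288, 91.873]. RSS = √0.537503 = 0.733.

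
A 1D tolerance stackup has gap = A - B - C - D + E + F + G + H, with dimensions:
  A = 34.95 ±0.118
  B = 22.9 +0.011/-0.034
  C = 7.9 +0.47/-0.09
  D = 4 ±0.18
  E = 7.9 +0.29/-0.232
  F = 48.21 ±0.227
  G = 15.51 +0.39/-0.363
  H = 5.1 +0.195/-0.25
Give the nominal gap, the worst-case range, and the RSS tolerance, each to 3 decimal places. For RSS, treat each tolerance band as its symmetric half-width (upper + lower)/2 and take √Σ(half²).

nominal=76.870 wc=[75.019,78.394] rss=0.660

Stack each dimension's contribution:
  +A: nom +34.950 → Σnom=34.950; wc +0.118/-0.118 → slack +0.118/-0.118; half-tol=0.118, Σhalf²=0.013924
  -B: nom -22.900 → Σnom=12.050; wc +0.034/-0.011 → slack +0.152/-0.129; half-tol=0.022, Σhalf²=0.014430
  -C: nom -7.900 → Σnom=4.150; wc +0.090/-0.470 → slack +0.242/-0.599; half-tol=0.280, Σhalf²=0.092830
  -D: nom -4.000 → Σnom=0.150; wc +0.180/-0.180 → slack +0.422/-0.779; half-tol=0.180, Σhalf²=0.125230
  +E: nom +7.900 → Σnom=8.050; wc +0.290/-0.232 → slack +0.712/-1.011; half-tol=0.261, Σhalf²=0.193351
  +F: nom +48.210 → Σnom=56.260; wc +0.227/-0.227 → slack +0.939/-1.238; half-tol=0.227, Σhalf²=0.244880
  +G: nom +15.510 → Σnom=71.770; wc +0.390/-0.363 → slack +1.329/-1.601; half-tol=0.377, Σhalf²=0.386632
  +H: nom +5.100 → Σnom=76.870; wc +0.195/-0.250 → slack +1.524/-1.851; half-tol=0.223, Σhalf²=0.436139
Nominal = 76.870. Worst-case = [76.870 - 1.851, 76.870 + 1.524] = [75.019, 78.394]. RSS = √0.436139 = 0.660.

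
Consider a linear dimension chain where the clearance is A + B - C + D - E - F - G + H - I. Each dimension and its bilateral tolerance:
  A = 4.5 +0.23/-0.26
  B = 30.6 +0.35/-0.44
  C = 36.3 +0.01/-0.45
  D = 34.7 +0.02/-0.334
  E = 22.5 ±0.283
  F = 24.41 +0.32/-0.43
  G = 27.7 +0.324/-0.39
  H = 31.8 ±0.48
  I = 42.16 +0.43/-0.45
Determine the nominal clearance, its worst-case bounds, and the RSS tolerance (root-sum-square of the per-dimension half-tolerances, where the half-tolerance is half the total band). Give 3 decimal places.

Stack each dimension's contribution:
  +A: nom +4.500 → Σnom=4.500; wc +0.230/-0.260 → slack +0.230/-0.260; half-tol=0.245, Σhalf²=0.060025
  +B: nom +30.600 → Σnom=35.100; wc +0.350/-0.440 → slack +0.580/-0.700; half-tol=0.395, Σhalf²=0.216050
  -C: nom -36.300 → Σnom=-1.200; wc +0.450/-0.010 → slack +1.030/-0.710; half-tol=0.230, Σhalf²=0.268950
  +D: nom +34.700 → Σnom=33.500; wc +0.020/-0.334 → slack +1.050/-1.044; half-tol=0.177, Σhalf²=0.300279
  -E: nom -22.500 → Σnom=11.000; wc +0.283/-0.283 → slack +1.333/-1.327; half-tol=0.283, Σhalf²=0.380368
  -F: nom -24.410 → Σnom=-13.410; wc +0.430/-0.320 → slack +1.763/-1.647; half-tol=0.375, Σhalf²=0.520993
  -G: nom -27.700 → Σnom=-41.110; wc +0.390/-0.324 → slack +2.153/-1.971; half-tol=0.357, Σhalf²=0.648442
  +H: nom +31.800 → Σnom=-9.310; wc +0.480/-0.480 → slack +2.633/-2.451; half-tol=0.480, Σhalf²=0.878842
  -I: nom -42.160 → Σnom=-51.470; wc +0.450/-0.430 → slack +3.083/-2.881; half-tol=0.440, Σhalf²=1.072442
Nominal = -51.470. Worst-case = [-51.470 - 2.881, -51.470 + 3.083] = [-54.351, -48.387]. RSS = √1.072442 = 1.036.

nominal=-51.470 wc=[-54.351,-48.387] rss=1.036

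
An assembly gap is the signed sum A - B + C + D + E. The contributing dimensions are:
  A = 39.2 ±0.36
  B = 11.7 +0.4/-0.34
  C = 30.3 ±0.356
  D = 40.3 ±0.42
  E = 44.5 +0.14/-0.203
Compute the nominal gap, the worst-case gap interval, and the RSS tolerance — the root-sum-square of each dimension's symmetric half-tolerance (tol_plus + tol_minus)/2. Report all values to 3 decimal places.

nominal=142.600 wc=[140.861,144.216] rss=0.774

Stack each dimension's contribution:
  +A: nom +39.200 → Σnom=39.200; wc +0.360/-0.360 → slack +0.360/-0.360; half-tol=0.360, Σhalf²=0.129600
  -B: nom -11.700 → Σnom=27.500; wc +0.340/-0.400 → slack +0.700/-0.760; half-tol=0.370, Σhalf²=0.266500
  +C: nom +30.300 → Σnom=57.800; wc +0.356/-0.356 → slack +1.056/-1.116; half-tol=0.356, Σhalf²=0.393236
  +D: nom +40.300 → Σnom=98.100; wc +0.420/-0.420 → slack +1.476/-1.536; half-tol=0.420, Σhalf²=0.569636
  +E: nom +44.500 → Σnom=142.600; wc +0.140/-0.203 → slack +1.616/-1.739; half-tol=0.172, Σhalf²=0.599048
Nominal = 142.600. Worst-case = [142.600 - 1.739, 142.600 + 1.616] = [140.861, 144.216]. RSS = √0.599048 = 0.774.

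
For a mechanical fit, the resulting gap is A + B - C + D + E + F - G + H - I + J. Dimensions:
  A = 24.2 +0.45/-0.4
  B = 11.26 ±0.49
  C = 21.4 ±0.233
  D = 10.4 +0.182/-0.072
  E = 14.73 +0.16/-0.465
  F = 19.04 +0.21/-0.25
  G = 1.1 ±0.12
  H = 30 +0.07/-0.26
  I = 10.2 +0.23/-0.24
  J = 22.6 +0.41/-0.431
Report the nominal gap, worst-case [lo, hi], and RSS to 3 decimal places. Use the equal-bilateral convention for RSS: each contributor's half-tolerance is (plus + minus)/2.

nominal=99.530 wc=[96.579,102.095] rss=0.957

Stack each dimension's contribution:
  +A: nom +24.200 → Σnom=24.200; wc +0.450/-0.400 → slack +0.450/-0.400; half-tol=0.425, Σhalf²=0.180625
  +B: nom +11.260 → Σnom=35.460; wc +0.490/-0.490 → slack +0.940/-0.890; half-tol=0.490, Σhalf²=0.420725
  -C: nom -21.400 → Σnom=14.060; wc +0.233/-0.233 → slack +1.173/-1.123; half-tol=0.233, Σhalf²=0.475014
  +D: nom +10.400 → Σnom=24.460; wc +0.182/-0.072 → slack +1.355/-1.195; half-tol=0.127, Σhalf²=0.491143
  +E: nom +14.730 → Σnom=39.190; wc +0.160/-0.465 → slack +1.515/-1.660; half-tol=0.312, Σhalf²=0.588799
  +F: nom +19.040 → Σnom=58.230; wc +0.210/-0.250 → slack +1.725/-1.910; half-tol=0.230, Σhalf²=0.641699
  -G: nom -1.100 → Σnom=57.130; wc +0.120/-0.120 → slack +1.845/-2.030; half-tol=0.120, Σhalf²=0.656099
  +H: nom +30.000 → Σnom=87.130; wc +0.070/-0.260 → slack +1.915/-2.290; half-tol=0.165, Σhalf²=0.683324
  -I: nom -10.200 → Σnom=76.930; wc +0.240/-0.230 → slack +2.155/-2.520; half-tol=0.235, Σhalf²=0.738549
  +J: nom +22.600 → Σnom=99.530; wc +0.410/-0.431 → slack +2.565/-2.951; half-tol=0.420, Σhalf²=0.915370
Nominal = 99.530. Worst-case = [99.530 - 2.951, 99.530 + 2.565] = [96.579, 102.095]. RSS = √0.915370 = 0.957.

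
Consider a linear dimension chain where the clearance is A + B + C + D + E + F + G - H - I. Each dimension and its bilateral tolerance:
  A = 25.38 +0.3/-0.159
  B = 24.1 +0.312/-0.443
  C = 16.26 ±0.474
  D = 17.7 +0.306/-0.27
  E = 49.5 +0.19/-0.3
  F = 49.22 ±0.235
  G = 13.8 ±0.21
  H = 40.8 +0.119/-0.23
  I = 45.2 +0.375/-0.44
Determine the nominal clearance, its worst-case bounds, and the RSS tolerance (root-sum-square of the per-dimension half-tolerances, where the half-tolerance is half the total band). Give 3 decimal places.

nominal=109.960 wc=[107.375,112.657] rss=0.927

Stack each dimension's contribution:
  +A: nom +25.380 → Σnom=25.380; wc +0.300/-0.159 → slack +0.300/-0.159; half-tol=0.229, Σhalf²=0.052670
  +B: nom +24.100 → Σnom=49.480; wc +0.312/-0.443 → slack +0.612/-0.602; half-tol=0.378, Σhalf²=0.195177
  +C: nom +16.260 → Σnom=65.740; wc +0.474/-0.474 → slack +1.086/-1.076; half-tol=0.474, Σhalf²=0.419852
  +D: nom +17.700 → Σnom=83.440; wc +0.306/-0.270 → slack +1.392/-1.346; half-tol=0.288, Σhalf²=0.502796
  +E: nom +49.500 → Σnom=132.940; wc +0.190/-0.300 → slack +1.582/-1.646; half-tol=0.245, Σhalf²=0.562821
  +F: nom +49.220 → Σnom=182.160; wc +0.235/-0.235 → slack +1.817/-1.881; half-tol=0.235, Σhalf²=0.618046
  +G: nom +13.800 → Σnom=195.960; wc +0.210/-0.210 → slack +2.027/-2.091; half-tol=0.210, Σhalf²=0.662146
  -H: nom -40.800 → Σnom=155.160; wc +0.230/-0.119 → slack +2.257/-2.210; half-tol=0.174, Σhalf²=0.692597
  -I: nom -45.200 → Σnom=109.960; wc +0.440/-0.375 → slack +2.697/-2.585; half-tol=0.407, Σhalf²=0.858653
Nominal = 109.960. Worst-case = [109.960 - 2.585, 109.960 + 2.697] = [107.375, 112.657]. RSS = √0.858653 = 0.927.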